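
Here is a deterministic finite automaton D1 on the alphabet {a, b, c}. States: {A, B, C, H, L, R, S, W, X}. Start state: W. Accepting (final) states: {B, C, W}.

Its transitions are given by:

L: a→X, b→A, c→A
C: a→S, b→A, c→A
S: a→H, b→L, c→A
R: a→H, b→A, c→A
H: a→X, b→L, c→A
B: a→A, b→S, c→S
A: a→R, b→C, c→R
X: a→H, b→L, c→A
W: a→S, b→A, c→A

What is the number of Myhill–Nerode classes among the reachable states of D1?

States {B} cannot be reached from the start state, so discard them.
P0 = {C,W} | {A,H,L,R,S,X}.
Refine {A,H,L,R,S,X} on symbol b: members go to different blocks, giving {H,L,R,S,X} and {A}.
Split {H,L,R,S,X} by δ(·,b) → {H,S,X} and {L,R}.
The partition is now stable with 4 blocks: {C,W} | {H,S,X} | {A} | {L,R}.

4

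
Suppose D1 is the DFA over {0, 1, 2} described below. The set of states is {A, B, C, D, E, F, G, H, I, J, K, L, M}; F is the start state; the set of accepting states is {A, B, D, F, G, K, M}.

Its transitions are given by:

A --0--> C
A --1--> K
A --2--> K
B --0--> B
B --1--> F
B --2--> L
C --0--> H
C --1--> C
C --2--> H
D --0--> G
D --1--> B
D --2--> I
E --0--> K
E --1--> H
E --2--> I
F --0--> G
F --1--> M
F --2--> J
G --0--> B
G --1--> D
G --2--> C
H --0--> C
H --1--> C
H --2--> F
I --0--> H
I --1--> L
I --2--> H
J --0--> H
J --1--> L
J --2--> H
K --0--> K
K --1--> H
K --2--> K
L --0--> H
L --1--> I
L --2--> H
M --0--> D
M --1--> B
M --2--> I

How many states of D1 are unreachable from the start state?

3

Starting at F and following transitions, the reachable set is {B, C, D, F, G, H, I, J, L, M}. That leaves A, E, K unreachable — 3 in total.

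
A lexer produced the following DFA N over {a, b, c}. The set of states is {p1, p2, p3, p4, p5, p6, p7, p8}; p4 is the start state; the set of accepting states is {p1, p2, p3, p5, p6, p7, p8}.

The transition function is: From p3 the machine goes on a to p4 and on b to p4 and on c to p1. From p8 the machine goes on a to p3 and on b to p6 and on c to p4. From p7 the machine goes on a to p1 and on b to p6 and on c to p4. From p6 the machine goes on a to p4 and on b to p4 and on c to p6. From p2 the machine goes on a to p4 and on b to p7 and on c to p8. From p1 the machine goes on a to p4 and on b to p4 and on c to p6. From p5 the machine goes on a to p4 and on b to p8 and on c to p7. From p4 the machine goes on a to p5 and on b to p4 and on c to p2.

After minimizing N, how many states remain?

Every state is reachable, so we keep all 8.
P0 = {p1,p2,p3,p5,p6,p7,p8} | {p4}.
On input a, block {p1,p2,p3,p5,p6,p7,p8} splits into {p1,p2,p3,p5,p6} and {p7,p8}.
Refine {p1,p2,p3,p5,p6} on symbol b: members go to different blocks, giving {p1,p3,p6} and {p2,p5}.
No further refinement is possible. Final partition (4 blocks): {p1,p3,p6} | {p4} | {p7,p8} | {p2,p5}.

4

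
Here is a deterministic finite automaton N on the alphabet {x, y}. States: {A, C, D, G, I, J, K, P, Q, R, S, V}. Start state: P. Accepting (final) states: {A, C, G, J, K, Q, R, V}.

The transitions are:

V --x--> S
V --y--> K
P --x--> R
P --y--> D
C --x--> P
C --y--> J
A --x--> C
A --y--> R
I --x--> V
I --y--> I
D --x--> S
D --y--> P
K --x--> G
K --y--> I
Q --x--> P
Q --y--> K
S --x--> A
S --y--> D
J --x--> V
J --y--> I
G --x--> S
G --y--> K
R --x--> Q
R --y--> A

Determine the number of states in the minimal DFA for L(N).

Initial partition by acceptance: {A,C,G,J,K,Q,R,V} | {D,I,P,S}.
On input x, block {A,C,G,J,K,Q,R,V} splits into {A,J,K,R} and {C,G,Q,V}.
Refine {A,J,K,R} on symbol y: members go to different blocks, giving {A,R} and {J,K}.
Refine {D,I,P,S} on symbol x: members go to different blocks, giving {P,S} and {I} and {D}.
The partition is now stable with 6 blocks: {A,R} | {P,S} | {C,G,Q,V} | {J,K} | {I} | {D}.

6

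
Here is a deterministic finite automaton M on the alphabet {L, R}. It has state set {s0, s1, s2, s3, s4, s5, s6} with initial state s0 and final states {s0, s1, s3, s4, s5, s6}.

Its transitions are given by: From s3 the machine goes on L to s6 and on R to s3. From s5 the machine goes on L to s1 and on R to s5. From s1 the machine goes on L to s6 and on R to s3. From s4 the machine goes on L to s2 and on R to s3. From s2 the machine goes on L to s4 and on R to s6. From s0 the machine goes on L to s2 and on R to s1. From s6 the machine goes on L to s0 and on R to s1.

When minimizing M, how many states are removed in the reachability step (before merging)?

BFS from s0 reaches {s0, s1, s2, s3, s4, s6}; the 1 state(s) s5 are never visited.

1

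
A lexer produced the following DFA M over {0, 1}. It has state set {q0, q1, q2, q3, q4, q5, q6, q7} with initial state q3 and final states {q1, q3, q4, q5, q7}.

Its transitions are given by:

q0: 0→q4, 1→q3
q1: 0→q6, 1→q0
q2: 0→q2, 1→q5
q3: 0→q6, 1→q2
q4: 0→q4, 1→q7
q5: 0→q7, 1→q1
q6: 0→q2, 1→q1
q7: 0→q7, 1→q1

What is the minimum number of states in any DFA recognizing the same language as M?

7

All states are reachable from the start state.
P0 = {q1,q3,q4,q5,q7} | {q0,q2,q6}.
On input 0, block {q1,q3,q4,q5,q7} splits into {q4,q5,q7} and {q1,q3}.
Split {q4,q5,q7} by δ(·,1) → {q5,q7} and {q4}.
Refine {q0,q2,q6} on symbol 0: members go to different blocks, giving {q2,q6} and {q0}.
On input 1, block {q2,q6} splits into {q2} and {q6}.
On input 1, block {q1,q3} splits into {q1} and {q3}.
No further refinement is possible. Final partition (7 blocks): {q5,q7} | {q2} | {q1} | {q4} | {q0} | {q6} | {q3}.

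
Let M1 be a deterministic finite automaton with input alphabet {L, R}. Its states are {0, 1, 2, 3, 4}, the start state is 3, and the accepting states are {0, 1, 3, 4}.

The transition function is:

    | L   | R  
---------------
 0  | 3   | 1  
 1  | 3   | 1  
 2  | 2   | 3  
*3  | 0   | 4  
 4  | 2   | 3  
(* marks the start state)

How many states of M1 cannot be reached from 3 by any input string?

A breadth-first search from the start state visits every state.

0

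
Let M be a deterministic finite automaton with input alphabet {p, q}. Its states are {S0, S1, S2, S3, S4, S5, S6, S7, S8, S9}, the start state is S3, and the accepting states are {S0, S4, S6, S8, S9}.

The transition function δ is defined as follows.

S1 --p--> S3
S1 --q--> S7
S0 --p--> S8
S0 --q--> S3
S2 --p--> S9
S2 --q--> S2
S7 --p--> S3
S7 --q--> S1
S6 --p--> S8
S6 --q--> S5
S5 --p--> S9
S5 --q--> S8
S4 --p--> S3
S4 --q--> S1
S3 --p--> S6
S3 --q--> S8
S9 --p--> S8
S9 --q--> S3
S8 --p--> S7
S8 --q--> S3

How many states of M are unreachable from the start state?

3

No path from S3 leads to S0, S2, S4; the other 7 states are all reachable.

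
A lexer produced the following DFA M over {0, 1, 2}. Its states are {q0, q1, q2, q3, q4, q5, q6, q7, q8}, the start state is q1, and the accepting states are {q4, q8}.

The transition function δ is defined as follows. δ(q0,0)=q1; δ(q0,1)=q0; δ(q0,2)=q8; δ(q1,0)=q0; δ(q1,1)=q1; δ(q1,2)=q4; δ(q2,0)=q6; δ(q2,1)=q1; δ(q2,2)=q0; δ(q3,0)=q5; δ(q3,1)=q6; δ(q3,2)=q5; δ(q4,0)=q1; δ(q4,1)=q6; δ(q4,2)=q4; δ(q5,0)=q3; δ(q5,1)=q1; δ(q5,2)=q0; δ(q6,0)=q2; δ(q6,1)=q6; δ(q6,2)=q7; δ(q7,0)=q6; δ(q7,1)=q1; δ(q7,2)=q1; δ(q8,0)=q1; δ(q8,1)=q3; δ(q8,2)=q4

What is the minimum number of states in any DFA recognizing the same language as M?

All states are reachable from the start state.
Initial partition by acceptance: {q4,q8} | {q0,q1,q2,q3,q5,q6,q7}.
Refine {q0,q1,q2,q3,q5,q6,q7} on symbol 2: members go to different blocks, giving {q2,q3,q5,q6,q7} and {q0,q1}.
Split {q2,q3,q5,q6,q7} by δ(·,1) → {q2,q5,q7} and {q3,q6}.
The partition is now stable with 4 blocks: {q4,q8} | {q2,q5,q7} | {q0,q1} | {q3,q6}.

4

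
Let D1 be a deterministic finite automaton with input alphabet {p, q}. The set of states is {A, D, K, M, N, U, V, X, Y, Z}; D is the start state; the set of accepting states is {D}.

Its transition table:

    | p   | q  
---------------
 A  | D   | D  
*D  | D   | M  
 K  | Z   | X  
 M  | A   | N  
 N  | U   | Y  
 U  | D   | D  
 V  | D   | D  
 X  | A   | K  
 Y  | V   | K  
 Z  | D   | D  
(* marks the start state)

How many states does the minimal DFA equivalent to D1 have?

P0 = {D} | {A,K,M,N,U,V,X,Y,Z}.
Split {A,K,M,N,U,V,X,Y,Z} by δ(·,p) → {K,M,N,X,Y} and {A,U,V,Z}.
The partition is now stable with 3 blocks: {D} | {K,M,N,X,Y} | {A,U,V,Z}.

3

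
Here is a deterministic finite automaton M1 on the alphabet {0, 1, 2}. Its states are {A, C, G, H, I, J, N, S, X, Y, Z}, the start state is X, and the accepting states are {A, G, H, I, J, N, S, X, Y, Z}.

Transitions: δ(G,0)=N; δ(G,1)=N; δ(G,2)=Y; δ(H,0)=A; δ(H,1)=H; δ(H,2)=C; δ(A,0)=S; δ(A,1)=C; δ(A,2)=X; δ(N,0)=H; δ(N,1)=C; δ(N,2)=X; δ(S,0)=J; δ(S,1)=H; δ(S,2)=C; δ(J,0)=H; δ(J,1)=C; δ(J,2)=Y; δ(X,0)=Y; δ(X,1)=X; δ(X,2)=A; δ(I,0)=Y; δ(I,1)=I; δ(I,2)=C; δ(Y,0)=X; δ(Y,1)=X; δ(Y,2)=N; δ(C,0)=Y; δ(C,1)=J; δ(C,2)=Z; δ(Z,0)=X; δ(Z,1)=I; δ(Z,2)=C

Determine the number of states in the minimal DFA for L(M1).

5

First remove the unreachable states {G}; 10 states remain.
Start with accepting vs non-accepting: {A,H,I,J,N,S,X,Y,Z} | {C}.
Refine {A,H,I,J,N,S,X,Y,Z} on symbol 1: members go to different blocks, giving {H,I,S,X,Y,Z} and {A,J,N}.
On input 0, block {H,I,S,X,Y,Z} splits into {I,X,Y,Z} and {H,S}.
Refine {I,X,Y,Z} on symbol 2: members go to different blocks, giving {X,Y} and {I,Z}.
No further refinement is possible. Final partition (5 blocks): {X,Y} | {C} | {A,J,N} | {H,S} | {I,Z}.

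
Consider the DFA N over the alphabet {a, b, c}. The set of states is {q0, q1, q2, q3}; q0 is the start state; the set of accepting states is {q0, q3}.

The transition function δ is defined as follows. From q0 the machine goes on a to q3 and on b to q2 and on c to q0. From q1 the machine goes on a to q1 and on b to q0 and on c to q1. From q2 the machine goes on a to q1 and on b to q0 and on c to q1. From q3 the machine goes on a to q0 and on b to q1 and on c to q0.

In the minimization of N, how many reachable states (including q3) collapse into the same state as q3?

2

All states are reachable from the start state.
Initial partition by acceptance: {q0,q3} | {q1,q2}.
No further refinement is possible. Final partition (2 blocks): {q0,q3} | {q1,q2}.
State q3 belongs to the block {q0,q3}, which has 2 states.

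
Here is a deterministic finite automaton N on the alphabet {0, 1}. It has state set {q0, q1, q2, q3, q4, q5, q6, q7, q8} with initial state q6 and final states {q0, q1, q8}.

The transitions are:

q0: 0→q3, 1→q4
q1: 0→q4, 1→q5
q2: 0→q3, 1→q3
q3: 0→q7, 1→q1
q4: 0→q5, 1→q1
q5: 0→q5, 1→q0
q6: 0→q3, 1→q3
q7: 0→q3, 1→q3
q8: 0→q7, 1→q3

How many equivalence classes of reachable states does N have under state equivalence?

First remove the unreachable states {q2,q8}; 7 states remain.
P0 = {q0,q1} | {q3,q4,q5,q6,q7}.
Split {q3,q4,q5,q6,q7} by δ(·,1) → {q3,q4,q5} and {q6,q7}.
Split {q3,q4,q5} by δ(·,0) → {q4,q5} and {q3}.
On input 0, block {q0,q1} splits into {q0} and {q1}.
On input 1, block {q4,q5} splits into {q4} and {q5}.
No further refinement is possible. Final partition (6 blocks): {q0} | {q4} | {q6,q7} | {q3} | {q1} | {q5}.

6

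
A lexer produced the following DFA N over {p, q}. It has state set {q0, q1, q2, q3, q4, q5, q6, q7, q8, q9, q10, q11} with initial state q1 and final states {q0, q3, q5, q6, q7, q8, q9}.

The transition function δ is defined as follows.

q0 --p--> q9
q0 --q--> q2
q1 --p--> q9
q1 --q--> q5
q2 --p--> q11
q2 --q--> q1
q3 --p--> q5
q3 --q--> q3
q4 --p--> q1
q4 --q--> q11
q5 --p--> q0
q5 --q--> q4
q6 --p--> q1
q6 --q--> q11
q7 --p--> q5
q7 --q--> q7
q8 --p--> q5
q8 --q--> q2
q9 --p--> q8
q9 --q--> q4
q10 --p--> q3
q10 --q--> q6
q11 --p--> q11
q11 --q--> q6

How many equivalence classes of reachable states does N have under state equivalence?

7

First remove the unreachable states {q3,q7,q10}; 9 states remain.
Start with accepting vs non-accepting: {q0,q5,q6,q8,q9} | {q1,q2,q4,q11}.
On input p, block {q0,q5,q6,q8,q9} splits into {q0,q5,q8,q9} and {q6}.
Refine {q1,q2,q4,q11} on symbol p: members go to different blocks, giving {q2,q4,q11} and {q1}.
Refine {q2,q4,q11} on symbol p: members go to different blocks, giving {q2,q11} and {q4}.
Refine {q0,q5,q8,q9} on symbol q: members go to different blocks, giving {q0,q8} and {q5,q9}.
Refine {q2,q11} on symbol q: members go to different blocks, giving {q2} and {q11}.
The partition is now stable with 7 blocks: {q0,q8} | {q2} | {q6} | {q1} | {q4} | {q5,q9} | {q11}.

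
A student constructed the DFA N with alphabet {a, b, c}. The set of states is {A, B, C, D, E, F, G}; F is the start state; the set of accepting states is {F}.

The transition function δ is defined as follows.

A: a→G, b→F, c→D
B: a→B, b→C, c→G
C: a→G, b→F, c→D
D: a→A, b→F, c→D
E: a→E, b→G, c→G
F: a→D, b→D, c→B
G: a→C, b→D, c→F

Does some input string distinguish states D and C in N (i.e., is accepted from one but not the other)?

Reachable states from the start: {A,B,C,D,F,G}. Unreachable: {E} — drop them.
Start with accepting vs non-accepting: {F} | {A,B,C,D,G}.
Refine {A,B,C,D,G} on symbol b: members go to different blocks, giving {A,C,D} and {B,G}.
Refine {A,C,D} on symbol a: members go to different blocks, giving {A,C} and {D}.
Refine {B,G} on symbol a: members go to different blocks, giving {B} and {G}.
Stable partition: {F} | {A,C} | {B} | {D} | {G} — 5 equivalence classes.
D and C end up in different blocks, so they are distinguishable. For instance, the string 'ab' is accepted from only D.

Yes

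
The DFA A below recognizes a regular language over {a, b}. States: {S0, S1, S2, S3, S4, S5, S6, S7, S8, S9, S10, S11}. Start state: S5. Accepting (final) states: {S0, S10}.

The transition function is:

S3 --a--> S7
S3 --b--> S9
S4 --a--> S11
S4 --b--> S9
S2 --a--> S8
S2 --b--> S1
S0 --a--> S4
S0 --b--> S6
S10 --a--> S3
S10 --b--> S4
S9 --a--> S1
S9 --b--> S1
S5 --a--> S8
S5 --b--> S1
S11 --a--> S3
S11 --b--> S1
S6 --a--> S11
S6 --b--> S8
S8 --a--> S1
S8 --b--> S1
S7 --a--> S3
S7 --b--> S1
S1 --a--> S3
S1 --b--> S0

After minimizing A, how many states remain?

6

Reachable states from the start: {S0,S1,S3,S4,S5,S6,S7,S8,S9,S11}. Unreachable: {S2,S10} — drop them.
Start with accepting vs non-accepting: {S0} | {S1,S3,S4,S5,S6,S7,S8,S9,S11}.
On input b, block {S1,S3,S4,S5,S6,S7,S8,S9,S11} splits into {S3,S4,S5,S6,S7,S8,S9,S11} and {S1}.
Refine {S3,S4,S5,S6,S7,S8,S9,S11} on symbol a: members go to different blocks, giving {S3,S4,S5,S6,S7,S11} and {S8,S9}.
Split {S3,S4,S5,S6,S7,S11} by δ(·,a) → {S3,S4,S6,S7,S11} and {S5}.
Refine {S3,S4,S6,S7,S11} on symbol b: members go to different blocks, giving {S3,S4,S6} and {S7,S11}.
No further refinement is possible. Final partition (6 blocks): {S0} | {S3,S4,S6} | {S1} | {S8,S9} | {S5} | {S7,S11}.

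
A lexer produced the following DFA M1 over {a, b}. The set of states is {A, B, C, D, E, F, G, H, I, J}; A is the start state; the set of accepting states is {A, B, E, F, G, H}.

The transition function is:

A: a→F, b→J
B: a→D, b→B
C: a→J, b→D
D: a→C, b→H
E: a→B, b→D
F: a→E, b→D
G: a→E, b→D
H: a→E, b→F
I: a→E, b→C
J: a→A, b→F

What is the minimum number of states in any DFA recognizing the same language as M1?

Reachable states from the start: {A,B,C,D,E,F,H,J}. Unreachable: {G,I} — drop them.
P0 = {A,B,E,F,H} | {C,D,J}.
Split {A,B,E,F,H} by δ(·,a) → {A,E,F,H} and {B}.
On input a, block {A,E,F,H} splits into {A,F,H} and {E}.
Split {A,F,H} by δ(·,a) → {F,H} and {A}.
On input b, block {F,H} splits into {F} and {H}.
Refine {C,D,J} on symbol a: members go to different blocks, giving {C,D} and {J}.
Refine {C,D} on symbol a: members go to different blocks, giving {C} and {D}.
Stable partition: {F} | {C} | {B} | {E} | {A} | {H} | {J} | {D} — 8 equivalence classes.

8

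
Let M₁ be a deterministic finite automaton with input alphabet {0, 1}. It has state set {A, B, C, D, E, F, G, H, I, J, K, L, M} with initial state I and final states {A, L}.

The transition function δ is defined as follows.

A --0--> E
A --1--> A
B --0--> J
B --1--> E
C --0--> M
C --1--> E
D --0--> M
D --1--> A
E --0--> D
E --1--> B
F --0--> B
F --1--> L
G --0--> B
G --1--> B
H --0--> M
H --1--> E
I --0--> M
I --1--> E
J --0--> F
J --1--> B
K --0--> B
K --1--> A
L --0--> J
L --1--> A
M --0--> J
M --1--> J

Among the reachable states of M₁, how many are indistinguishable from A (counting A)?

States {C,G,H,K} cannot be reached from the start state, so discard them.
P0 = {A,L} | {B,D,E,F,I,J,M}.
Split {B,D,E,F,I,J,M} by δ(·,1) → {B,E,I,J,M} and {D,F}.
Split {B,E,I,J,M} by δ(·,0) → {B,I,M} and {E,J}.
On input 0, block {B,I,M} splits into {B,M} and {I}.
No further refinement is possible. Final partition (5 blocks): {A,L} | {B,M} | {D,F} | {E,J} | {I}.
State A belongs to the block {A,L}, which has 2 states.

2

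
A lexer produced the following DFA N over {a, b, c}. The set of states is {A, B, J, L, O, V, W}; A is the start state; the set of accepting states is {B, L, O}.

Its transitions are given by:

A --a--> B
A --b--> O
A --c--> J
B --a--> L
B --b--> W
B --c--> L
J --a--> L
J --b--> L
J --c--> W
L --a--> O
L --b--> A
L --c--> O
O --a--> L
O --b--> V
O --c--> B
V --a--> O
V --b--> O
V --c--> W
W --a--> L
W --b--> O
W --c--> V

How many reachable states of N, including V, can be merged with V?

Every state is reachable, so we keep all 7.
P0 = {B,L,O} | {A,J,V,W}.
The partition is now stable with 2 blocks: {B,L,O} | {A,J,V,W}.
State V belongs to the block {A,J,V,W}, which has 4 states.

4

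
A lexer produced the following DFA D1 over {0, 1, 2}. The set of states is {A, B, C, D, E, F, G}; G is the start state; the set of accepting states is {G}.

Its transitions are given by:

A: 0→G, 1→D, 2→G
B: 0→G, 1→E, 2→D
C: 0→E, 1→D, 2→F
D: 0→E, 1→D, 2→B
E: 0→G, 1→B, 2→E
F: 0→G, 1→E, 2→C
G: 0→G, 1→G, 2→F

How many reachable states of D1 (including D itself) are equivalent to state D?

2

First remove the unreachable states {A}; 6 states remain.
Start with accepting vs non-accepting: {G} | {B,C,D,E,F}.
Refine {B,C,D,E,F} on symbol 0: members go to different blocks, giving {B,E,F} and {C,D}.
Refine {B,E,F} on symbol 2: members go to different blocks, giving {B,F} and {E}.
The partition is now stable with 4 blocks: {G} | {B,F} | {C,D} | {E}.
State D belongs to the block {C,D}, which has 2 states.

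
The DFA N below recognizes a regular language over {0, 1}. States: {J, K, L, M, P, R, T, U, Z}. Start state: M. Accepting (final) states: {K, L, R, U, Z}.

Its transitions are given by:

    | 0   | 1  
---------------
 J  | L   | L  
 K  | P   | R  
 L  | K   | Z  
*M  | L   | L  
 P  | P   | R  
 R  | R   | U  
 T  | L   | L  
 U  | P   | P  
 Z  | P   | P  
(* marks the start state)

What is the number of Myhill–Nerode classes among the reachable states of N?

6

First remove the unreachable states {J,T}; 7 states remain.
P0 = {K,L,R,U,Z} | {M,P}.
Refine {K,L,R,U,Z} on symbol 0: members go to different blocks, giving {K,U,Z} and {L,R}.
Refine {K,U,Z} on symbol 1: members go to different blocks, giving {U,Z} and {K}.
On input 0, block {M,P} splits into {P} and {M}.
On input 0, block {L,R} splits into {R} and {L}.
No further refinement is possible. Final partition (6 blocks): {U,Z} | {P} | {R} | {K} | {M} | {L}.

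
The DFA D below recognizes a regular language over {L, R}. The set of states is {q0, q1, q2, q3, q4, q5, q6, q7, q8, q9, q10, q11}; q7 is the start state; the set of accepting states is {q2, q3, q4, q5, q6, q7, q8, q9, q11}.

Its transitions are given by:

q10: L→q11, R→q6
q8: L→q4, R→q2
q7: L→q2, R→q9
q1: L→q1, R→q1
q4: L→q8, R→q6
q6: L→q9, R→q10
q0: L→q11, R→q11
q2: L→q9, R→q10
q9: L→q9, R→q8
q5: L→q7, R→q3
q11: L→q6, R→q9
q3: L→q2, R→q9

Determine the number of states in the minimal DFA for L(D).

5

First remove the unreachable states {q0,q1,q3,q5}; 8 states remain.
Start with accepting vs non-accepting: {q2,q4,q6,q7,q8,q9,q11} | {q10}.
Refine {q2,q4,q6,q7,q8,q9,q11} on symbol R: members go to different blocks, giving {q4,q7,q8,q9,q11} and {q2,q6}.
Refine {q4,q7,q8,q9,q11} on symbol L: members go to different blocks, giving {q4,q8,q9} and {q7,q11}.
On input R, block {q4,q8,q9} splits into {q4,q8} and {q9}.
The partition is now stable with 5 blocks: {q4,q8} | {q10} | {q2,q6} | {q7,q11} | {q9}.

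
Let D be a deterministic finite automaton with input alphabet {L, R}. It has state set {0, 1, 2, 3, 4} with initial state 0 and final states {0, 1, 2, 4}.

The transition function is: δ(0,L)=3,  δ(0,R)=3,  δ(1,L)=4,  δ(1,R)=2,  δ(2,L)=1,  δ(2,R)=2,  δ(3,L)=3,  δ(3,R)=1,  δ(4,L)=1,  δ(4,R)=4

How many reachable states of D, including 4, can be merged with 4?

Initial partition by acceptance: {0,1,2,4} | {3}.
Split {0,1,2,4} by δ(·,L) → {1,2,4} and {0}.
Stable partition: {1,2,4} | {3} | {0} — 3 equivalence classes.
The equivalence class containing 4 is {1,2,4}, of size 3.

3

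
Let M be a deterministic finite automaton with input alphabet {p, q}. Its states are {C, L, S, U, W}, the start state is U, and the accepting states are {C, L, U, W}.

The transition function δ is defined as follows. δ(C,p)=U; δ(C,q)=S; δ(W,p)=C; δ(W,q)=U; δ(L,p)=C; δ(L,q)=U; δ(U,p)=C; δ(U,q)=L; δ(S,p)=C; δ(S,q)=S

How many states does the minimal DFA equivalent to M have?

First remove the unreachable states {W}; 4 states remain.
Initial partition by acceptance: {C,L,U} | {S}.
Split {C,L,U} by δ(·,q) → {L,U} and {C}.
Stable partition: {L,U} | {S} | {C} — 3 equivalence classes.

3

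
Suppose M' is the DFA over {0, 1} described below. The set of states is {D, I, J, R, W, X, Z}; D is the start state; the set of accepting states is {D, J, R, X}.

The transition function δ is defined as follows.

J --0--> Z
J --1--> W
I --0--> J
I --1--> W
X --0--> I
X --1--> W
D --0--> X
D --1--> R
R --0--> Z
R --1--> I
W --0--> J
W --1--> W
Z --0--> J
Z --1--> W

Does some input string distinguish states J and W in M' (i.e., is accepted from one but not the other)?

Start with accepting vs non-accepting: {D,J,R,X} | {I,W,Z}.
Refine {D,J,R,X} on symbol 0: members go to different blocks, giving {J,R,X} and {D}.
No further refinement is possible. Final partition (3 blocks): {J,R,X} | {I,W,Z} | {D}.
J and W end up in different blocks, so they are distinguishable. For instance, the string 'ε' is accepted from only J.

Yes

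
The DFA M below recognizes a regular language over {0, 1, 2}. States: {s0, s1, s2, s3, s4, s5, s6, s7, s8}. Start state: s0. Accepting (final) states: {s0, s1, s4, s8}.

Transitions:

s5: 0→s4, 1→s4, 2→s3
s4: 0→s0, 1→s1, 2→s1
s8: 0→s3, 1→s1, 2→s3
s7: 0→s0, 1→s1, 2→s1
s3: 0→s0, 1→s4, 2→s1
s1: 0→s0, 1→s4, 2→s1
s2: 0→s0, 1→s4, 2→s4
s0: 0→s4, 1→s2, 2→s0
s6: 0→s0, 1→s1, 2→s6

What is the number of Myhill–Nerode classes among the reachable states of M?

States {s3,s5,s6,s7,s8} cannot be reached from the start state, so discard them.
Start with accepting vs non-accepting: {s0,s1,s4} | {s2}.
On input 1, block {s0,s1,s4} splits into {s1,s4} and {s0}.
No further refinement is possible. Final partition (3 blocks): {s1,s4} | {s2} | {s0}.

3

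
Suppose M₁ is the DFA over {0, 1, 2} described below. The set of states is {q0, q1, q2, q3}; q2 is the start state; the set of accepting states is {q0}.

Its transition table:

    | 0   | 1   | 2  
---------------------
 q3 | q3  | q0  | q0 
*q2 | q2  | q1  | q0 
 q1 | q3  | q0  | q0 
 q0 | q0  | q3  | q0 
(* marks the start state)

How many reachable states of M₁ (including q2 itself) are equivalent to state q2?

1

Every state is reachable, so we keep all 4.
Start with accepting vs non-accepting: {q0} | {q1,q2,q3}.
On input 1, block {q1,q2,q3} splits into {q1,q3} and {q2}.
The partition is now stable with 3 blocks: {q0} | {q1,q3} | {q2}.
The equivalence class containing q2 is {q2}, of size 1.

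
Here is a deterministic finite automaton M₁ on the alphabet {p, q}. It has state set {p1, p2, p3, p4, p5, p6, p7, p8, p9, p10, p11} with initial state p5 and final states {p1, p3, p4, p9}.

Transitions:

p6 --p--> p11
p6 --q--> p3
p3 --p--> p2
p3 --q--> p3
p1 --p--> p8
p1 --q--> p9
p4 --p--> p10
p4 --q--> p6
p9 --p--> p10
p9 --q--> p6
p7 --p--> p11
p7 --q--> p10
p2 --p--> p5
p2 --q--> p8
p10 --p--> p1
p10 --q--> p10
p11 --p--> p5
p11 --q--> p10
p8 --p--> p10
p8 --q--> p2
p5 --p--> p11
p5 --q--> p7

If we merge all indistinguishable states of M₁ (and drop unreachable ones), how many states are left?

10

First remove the unreachable states {p4}; 10 states remain.
P0 = {p1,p3,p9} | {p2,p5,p6,p7,p8,p10,p11}.
On input q, block {p1,p3,p9} splits into {p1,p3} and {p9}.
Split {p1,p3} by δ(·,q) → {p1} and {p3}.
Split {p2,p5,p6,p7,p8,p10,p11} by δ(·,p) → {p2,p5,p6,p7,p8,p11} and {p10}.
On input p, block {p2,p5,p6,p7,p8,p11} splits into {p2,p5,p6,p7,p11} and {p8}.
On input q, block {p2,p5,p6,p7,p11} splits into {p7,p11} and {p2} and {p5} and {p6}.
On input p, block {p7,p11} splits into {p7} and {p11}.
The partition is now stable with 10 blocks: {p1} | {p7} | {p9} | {p3} | {p10} | {p8} | {p2} | {p5} | {p6} | {p11}.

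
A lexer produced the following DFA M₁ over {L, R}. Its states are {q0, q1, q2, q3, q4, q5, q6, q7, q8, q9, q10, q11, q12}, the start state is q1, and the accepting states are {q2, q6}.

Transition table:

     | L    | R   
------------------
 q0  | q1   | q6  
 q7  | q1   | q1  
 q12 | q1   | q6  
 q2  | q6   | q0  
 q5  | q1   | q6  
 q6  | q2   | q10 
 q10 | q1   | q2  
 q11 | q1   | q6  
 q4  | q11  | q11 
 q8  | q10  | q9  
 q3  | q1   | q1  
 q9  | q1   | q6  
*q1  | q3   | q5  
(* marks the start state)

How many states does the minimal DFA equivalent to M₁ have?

States {q4,q7,q8,q9,q11,q12} cannot be reached from the start state, so discard them.
Initial partition by acceptance: {q2,q6} | {q0,q1,q3,q5,q10}.
Refine {q0,q1,q3,q5,q10} on symbol R: members go to different blocks, giving {q0,q5,q10} and {q1,q3}.
Refine {q1,q3} on symbol R: members go to different blocks, giving {q1} and {q3}.
No further refinement is possible. Final partition (4 blocks): {q2,q6} | {q0,q5,q10} | {q1} | {q3}.

4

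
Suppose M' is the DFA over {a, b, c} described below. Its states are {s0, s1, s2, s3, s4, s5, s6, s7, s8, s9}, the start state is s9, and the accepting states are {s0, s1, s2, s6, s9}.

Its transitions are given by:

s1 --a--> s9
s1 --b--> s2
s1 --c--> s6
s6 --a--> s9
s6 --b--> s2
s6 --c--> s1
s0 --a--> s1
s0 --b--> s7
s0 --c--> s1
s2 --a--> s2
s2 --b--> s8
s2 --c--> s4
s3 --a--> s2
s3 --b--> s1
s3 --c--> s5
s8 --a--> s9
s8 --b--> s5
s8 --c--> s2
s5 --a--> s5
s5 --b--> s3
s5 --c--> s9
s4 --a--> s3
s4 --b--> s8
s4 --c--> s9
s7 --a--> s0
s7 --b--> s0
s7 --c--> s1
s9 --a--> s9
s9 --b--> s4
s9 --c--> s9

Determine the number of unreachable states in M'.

No path from s9 leads to s0, s7; the other 8 states are all reachable.

2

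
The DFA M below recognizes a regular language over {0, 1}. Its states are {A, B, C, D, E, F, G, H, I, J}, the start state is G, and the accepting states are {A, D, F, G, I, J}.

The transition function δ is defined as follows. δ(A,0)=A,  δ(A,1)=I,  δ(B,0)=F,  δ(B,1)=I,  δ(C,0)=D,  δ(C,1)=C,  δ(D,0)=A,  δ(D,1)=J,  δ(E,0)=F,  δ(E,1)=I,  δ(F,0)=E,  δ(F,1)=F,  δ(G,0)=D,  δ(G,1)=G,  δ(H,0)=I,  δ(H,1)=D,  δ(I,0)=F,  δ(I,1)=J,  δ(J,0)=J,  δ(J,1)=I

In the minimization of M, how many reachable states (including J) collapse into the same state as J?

Reachable states from the start: {A,D,E,F,G,I,J}. Unreachable: {B,C,H} — drop them.
Start with accepting vs non-accepting: {A,D,F,G,I,J} | {E}.
On input 0, block {A,D,F,G,I,J} splits into {A,D,G,I,J} and {F}.
Split {A,D,G,I,J} by δ(·,0) → {A,D,G,J} and {I}.
On input 1, block {A,D,G,J} splits into {A,J} and {D,G}.
Refine {D,G} on symbol 0: members go to different blocks, giving {D} and {G}.
No further refinement is possible. Final partition (6 blocks): {A,J} | {E} | {F} | {I} | {D} | {G}.
The equivalence class containing J is {A,J}, of size 2.

2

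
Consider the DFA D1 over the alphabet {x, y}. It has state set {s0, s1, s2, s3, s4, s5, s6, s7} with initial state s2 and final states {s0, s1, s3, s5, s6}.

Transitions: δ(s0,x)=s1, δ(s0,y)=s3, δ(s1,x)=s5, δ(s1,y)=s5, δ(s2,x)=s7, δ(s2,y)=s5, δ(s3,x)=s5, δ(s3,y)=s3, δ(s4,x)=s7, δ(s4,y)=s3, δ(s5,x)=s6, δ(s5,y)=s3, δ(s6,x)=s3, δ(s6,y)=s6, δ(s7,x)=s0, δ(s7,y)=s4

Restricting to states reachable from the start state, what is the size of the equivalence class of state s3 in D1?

Every state is reachable, so we keep all 8.
Start with accepting vs non-accepting: {s0,s1,s3,s5,s6} | {s2,s4,s7}.
On input x, block {s2,s4,s7} splits into {s2,s4} and {s7}.
No further refinement is possible. Final partition (3 blocks): {s0,s1,s3,s5,s6} | {s2,s4} | {s7}.
The equivalence class containing s3 is {s0,s1,s3,s5,s6}, of size 5.

5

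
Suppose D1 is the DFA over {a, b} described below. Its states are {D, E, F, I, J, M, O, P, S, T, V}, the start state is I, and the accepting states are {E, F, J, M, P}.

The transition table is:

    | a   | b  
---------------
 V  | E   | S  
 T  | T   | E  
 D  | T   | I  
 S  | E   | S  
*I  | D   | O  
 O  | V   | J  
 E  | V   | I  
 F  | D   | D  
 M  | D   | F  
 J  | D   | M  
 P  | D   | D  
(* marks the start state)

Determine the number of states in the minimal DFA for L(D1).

9

Reachable states from the start: {D,E,F,I,J,M,O,S,T,V}. Unreachable: {P} — drop them.
Initial partition by acceptance: {E,F,J,M} | {D,I,O,S,T,V}.
Split {E,F,J,M} by δ(·,b) → {J,M} and {E,F}.
Refine {J,M} on symbol b: members go to different blocks, giving {M} and {J}.
Refine {D,I,O,S,T,V} on symbol a: members go to different blocks, giving {D,I,O,T} and {S,V}.
Split {D,I,O,T} by δ(·,a) → {D,I,T} and {O}.
On input b, block {D,I,T} splits into {D} and {I} and {T}.
On input a, block {E,F} splits into {E} and {F}.
Stable partition: {M} | {D} | {E} | {J} | {S,V} | {O} | {I} | {T} | {F} — 9 equivalence classes.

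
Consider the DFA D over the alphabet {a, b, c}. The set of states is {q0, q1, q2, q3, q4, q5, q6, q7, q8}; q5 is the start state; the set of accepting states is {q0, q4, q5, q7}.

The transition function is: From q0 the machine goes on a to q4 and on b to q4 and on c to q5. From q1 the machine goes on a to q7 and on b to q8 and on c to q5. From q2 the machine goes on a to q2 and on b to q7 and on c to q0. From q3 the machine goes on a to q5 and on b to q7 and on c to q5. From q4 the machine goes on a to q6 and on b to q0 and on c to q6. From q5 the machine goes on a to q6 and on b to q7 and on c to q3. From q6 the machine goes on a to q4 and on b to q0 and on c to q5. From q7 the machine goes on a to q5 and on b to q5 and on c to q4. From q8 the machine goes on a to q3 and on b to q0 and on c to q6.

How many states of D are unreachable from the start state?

BFS from q5 reaches {q0, q3, q4, q5, q6, q7}; the 3 state(s) q1, q2, q8 are never visited.

3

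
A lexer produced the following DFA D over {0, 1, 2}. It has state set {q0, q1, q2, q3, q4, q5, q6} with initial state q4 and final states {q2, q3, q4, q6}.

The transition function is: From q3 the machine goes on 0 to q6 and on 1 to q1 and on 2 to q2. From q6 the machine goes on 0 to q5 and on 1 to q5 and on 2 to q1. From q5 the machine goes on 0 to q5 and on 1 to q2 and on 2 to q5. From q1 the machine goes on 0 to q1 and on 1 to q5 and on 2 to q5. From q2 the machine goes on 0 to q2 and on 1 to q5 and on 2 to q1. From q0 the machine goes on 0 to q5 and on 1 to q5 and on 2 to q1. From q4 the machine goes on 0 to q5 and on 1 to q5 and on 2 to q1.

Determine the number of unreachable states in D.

3

No path from q4 leads to q0, q3, q6; the other 4 states are all reachable.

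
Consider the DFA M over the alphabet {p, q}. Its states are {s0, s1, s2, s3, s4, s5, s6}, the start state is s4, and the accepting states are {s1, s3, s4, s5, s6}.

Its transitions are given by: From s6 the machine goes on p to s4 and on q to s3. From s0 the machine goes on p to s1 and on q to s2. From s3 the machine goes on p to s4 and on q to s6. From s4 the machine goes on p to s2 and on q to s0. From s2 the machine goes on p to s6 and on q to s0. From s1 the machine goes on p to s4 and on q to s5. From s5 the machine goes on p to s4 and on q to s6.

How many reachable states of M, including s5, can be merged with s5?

4

Every state is reachable, so we keep all 7.
Start with accepting vs non-accepting: {s1,s3,s4,s5,s6} | {s0,s2}.
Refine {s1,s3,s4,s5,s6} on symbol p: members go to different blocks, giving {s1,s3,s5,s6} and {s4}.
Stable partition: {s1,s3,s5,s6} | {s0,s2} | {s4} — 3 equivalence classes.
The equivalence class containing s5 is {s1,s3,s5,s6}, of size 4.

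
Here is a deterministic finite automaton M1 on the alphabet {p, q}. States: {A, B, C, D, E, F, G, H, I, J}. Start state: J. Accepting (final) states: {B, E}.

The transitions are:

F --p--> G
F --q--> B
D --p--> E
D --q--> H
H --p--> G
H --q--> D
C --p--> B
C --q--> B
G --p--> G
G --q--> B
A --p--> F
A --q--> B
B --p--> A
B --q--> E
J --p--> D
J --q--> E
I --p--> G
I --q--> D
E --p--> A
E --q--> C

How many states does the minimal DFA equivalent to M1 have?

7

Reachable states from the start: {A,B,C,D,E,F,G,H,J}. Unreachable: {I} — drop them.
P0 = {B,E} | {A,C,D,F,G,H,J}.
On input q, block {B,E} splits into {B} and {E}.
On input p, block {A,C,D,F,G,H,J} splits into {A,F,G,H,J} and {C} and {D}.
Split {A,F,G,H,J} by δ(·,p) → {A,F,G,H} and {J}.
Split {A,F,G,H} by δ(·,q) → {A,F,G} and {H}.
The partition is now stable with 7 blocks: {B} | {A,F,G} | {E} | {C} | {D} | {J} | {H}.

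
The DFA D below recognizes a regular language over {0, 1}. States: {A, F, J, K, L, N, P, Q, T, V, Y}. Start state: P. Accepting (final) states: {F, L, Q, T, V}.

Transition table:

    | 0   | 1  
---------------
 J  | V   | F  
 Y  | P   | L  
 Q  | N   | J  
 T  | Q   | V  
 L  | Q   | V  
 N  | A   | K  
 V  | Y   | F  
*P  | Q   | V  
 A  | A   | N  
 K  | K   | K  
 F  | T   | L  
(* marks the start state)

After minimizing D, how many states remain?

All states are reachable from the start state.
P0 = {F,L,Q,T,V} | {A,J,K,N,P,Y}.
On input 0, block {F,L,Q,T,V} splits into {F,L,T} and {Q,V}.
On input 0, block {F,L,T} splits into {L,T} and {F}.
On input 0, block {A,J,K,N,P,Y} splits into {A,K,N,Y} and {J,P}.
On input 0, block {A,K,N,Y} splits into {A,K,N} and {Y}.
Split {Q,V} by δ(·,0) → {Q} and {V}.
Refine {J,P} on symbol 0: members go to different blocks, giving {P} and {J}.
Stable partition: {L,T} | {A,K,N} | {Q} | {F} | {P} | {Y} | {V} | {J} — 8 equivalence classes.

8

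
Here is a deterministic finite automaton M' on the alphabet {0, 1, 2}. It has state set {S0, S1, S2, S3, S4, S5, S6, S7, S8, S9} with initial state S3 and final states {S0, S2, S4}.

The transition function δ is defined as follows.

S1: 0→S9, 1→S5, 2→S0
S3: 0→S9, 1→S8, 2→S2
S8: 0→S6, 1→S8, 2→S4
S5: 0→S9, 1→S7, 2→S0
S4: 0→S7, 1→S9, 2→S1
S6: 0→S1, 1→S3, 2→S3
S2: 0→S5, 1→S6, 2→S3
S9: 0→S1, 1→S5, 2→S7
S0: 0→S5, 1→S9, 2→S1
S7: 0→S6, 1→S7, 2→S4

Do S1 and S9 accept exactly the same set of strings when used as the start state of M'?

Every state is reachable, so we keep all 10.
Start with accepting vs non-accepting: {S0,S2,S4} | {S1,S3,S5,S6,S7,S8,S9}.
On input 2, block {S1,S3,S5,S6,S7,S8,S9} splits into {S1,S3,S5,S7,S8} and {S6,S9}.
The partition is now stable with 3 blocks: {S0,S2,S4} | {S1,S3,S5,S7,S8} | {S6,S9}.
S1 and S9 end up in different blocks, so they are distinguishable. For instance, the string '2' is accepted from only S1.

No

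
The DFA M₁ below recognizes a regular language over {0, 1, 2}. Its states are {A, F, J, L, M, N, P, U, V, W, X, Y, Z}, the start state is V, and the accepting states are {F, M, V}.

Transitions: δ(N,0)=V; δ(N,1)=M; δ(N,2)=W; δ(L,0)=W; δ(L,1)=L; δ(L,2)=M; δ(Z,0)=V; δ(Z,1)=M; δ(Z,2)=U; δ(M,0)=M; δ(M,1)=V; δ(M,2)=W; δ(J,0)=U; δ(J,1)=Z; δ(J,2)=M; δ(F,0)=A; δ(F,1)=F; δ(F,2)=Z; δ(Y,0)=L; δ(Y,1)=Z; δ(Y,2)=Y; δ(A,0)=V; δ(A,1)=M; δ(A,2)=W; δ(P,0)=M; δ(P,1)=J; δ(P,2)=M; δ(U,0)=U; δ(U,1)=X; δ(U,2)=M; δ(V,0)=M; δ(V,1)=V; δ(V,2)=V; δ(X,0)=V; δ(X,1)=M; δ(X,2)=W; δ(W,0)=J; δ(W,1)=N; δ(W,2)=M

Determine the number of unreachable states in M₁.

Starting at V and following transitions, the reachable set is {J, M, N, U, V, W, X, Z}. That leaves A, F, L, P, Y unreachable — 5 in total.

5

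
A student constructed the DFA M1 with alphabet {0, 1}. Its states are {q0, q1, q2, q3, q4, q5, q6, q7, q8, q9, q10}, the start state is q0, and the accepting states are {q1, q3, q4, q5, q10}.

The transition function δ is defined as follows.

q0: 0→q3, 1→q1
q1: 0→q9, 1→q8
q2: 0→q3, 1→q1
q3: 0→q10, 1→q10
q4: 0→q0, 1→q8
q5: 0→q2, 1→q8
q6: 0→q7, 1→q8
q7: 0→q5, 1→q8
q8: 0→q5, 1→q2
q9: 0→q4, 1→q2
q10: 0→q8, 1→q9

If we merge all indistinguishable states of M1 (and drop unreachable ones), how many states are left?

First remove the unreachable states {q6,q7}; 9 states remain.
Initial partition by acceptance: {q1,q3,q4,q5,q10} | {q0,q2,q8,q9}.
On input 0, block {q1,q3,q4,q5,q10} splits into {q1,q4,q5,q10} and {q3}.
Refine {q0,q2,q8,q9} on symbol 0: members go to different blocks, giving {q0,q2} and {q8,q9}.
Split {q1,q4,q5,q10} by δ(·,0) → {q1,q10} and {q4,q5}.
The partition is now stable with 5 blocks: {q1,q10} | {q0,q2} | {q3} | {q8,q9} | {q4,q5}.

5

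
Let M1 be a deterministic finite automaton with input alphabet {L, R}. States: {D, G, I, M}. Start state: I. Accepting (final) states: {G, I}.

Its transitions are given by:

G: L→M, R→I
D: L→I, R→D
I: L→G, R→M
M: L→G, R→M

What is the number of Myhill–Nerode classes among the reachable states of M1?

3

First remove the unreachable states {D}; 3 states remain.
P0 = {G,I} | {M}.
On input L, block {G,I} splits into {G} and {I}.
The partition is now stable with 3 blocks: {G} | {M} | {I}.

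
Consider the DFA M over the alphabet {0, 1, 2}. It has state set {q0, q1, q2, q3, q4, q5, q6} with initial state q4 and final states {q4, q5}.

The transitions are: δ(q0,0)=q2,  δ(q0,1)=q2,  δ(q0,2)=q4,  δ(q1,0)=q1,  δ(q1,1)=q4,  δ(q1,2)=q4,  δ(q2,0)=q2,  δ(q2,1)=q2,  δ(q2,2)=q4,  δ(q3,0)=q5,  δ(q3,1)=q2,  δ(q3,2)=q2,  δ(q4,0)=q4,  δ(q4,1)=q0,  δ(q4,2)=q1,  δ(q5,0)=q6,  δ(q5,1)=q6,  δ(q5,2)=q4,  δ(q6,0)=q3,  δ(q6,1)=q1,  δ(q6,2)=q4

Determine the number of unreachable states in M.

Starting at q4 and following transitions, the reachable set is {q0, q1, q2, q4}. That leaves q3, q5, q6 unreachable — 3 in total.

3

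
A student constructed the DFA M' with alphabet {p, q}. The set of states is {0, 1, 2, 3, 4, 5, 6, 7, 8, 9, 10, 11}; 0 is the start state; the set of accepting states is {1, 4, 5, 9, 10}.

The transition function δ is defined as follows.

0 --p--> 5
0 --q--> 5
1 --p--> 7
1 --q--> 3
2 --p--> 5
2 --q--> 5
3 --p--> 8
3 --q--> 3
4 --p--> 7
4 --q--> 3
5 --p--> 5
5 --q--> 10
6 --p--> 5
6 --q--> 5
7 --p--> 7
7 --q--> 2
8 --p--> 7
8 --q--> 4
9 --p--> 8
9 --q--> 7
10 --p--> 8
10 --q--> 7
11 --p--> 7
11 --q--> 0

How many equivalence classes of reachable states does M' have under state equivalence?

7

First remove the unreachable states {1,6,9,11}; 8 states remain.
P0 = {4,5,10} | {0,2,3,7,8}.
Split {4,5,10} by δ(·,p) → {4,10} and {5}.
On input p, block {0,2,3,7,8} splits into {3,7,8} and {0,2}.
Refine {3,7,8} on symbol q: members go to different blocks, giving {3} and {7} and {8}.
On input p, block {4,10} splits into {4} and {10}.
Stable partition: {4} | {3} | {5} | {0,2} | {7} | {8} | {10} — 7 equivalence classes.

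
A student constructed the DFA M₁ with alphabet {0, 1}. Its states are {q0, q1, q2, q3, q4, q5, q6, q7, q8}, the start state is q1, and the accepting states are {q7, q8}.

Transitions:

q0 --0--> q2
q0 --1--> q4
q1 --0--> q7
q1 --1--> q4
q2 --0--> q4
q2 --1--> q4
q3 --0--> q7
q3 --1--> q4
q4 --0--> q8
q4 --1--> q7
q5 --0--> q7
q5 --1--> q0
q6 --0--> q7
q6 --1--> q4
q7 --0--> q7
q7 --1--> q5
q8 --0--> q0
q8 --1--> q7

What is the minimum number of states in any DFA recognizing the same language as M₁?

First remove the unreachable states {q3,q6}; 7 states remain.
Initial partition by acceptance: {q7,q8} | {q0,q1,q2,q4,q5}.
Split {q7,q8} by δ(·,0) → {q7} and {q8}.
Refine {q0,q1,q2,q4,q5} on symbol 0: members go to different blocks, giving {q0,q2} and {q1,q5} and {q4}.
On input 0, block {q0,q2} splits into {q0} and {q2}.
Split {q1,q5} by δ(·,1) → {q1} and {q5}.
The partition is now stable with 7 blocks: {q7} | {q0} | {q8} | {q1} | {q4} | {q2} | {q5}.

7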